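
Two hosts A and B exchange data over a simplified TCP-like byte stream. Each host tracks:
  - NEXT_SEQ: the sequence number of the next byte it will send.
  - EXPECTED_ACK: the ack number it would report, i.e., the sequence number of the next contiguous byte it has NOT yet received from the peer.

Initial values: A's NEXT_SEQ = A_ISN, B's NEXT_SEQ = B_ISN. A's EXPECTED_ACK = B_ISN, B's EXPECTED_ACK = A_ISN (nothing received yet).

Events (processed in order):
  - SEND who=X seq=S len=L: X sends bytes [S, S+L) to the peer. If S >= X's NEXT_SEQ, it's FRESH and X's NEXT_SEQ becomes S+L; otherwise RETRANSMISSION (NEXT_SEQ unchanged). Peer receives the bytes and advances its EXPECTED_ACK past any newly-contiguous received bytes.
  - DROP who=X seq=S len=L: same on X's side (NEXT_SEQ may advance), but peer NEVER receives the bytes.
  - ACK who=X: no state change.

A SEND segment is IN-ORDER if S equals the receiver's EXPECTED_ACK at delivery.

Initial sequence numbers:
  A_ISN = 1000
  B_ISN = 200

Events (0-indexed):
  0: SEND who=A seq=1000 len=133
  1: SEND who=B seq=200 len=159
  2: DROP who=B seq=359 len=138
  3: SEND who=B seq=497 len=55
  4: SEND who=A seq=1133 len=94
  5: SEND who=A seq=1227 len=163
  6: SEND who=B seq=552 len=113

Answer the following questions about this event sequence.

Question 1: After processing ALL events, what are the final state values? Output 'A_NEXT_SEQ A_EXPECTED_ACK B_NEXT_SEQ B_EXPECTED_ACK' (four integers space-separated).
After event 0: A_seq=1133 A_ack=200 B_seq=200 B_ack=1133
After event 1: A_seq=1133 A_ack=359 B_seq=359 B_ack=1133
After event 2: A_seq=1133 A_ack=359 B_seq=497 B_ack=1133
After event 3: A_seq=1133 A_ack=359 B_seq=552 B_ack=1133
After event 4: A_seq=1227 A_ack=359 B_seq=552 B_ack=1227
After event 5: A_seq=1390 A_ack=359 B_seq=552 B_ack=1390
After event 6: A_seq=1390 A_ack=359 B_seq=665 B_ack=1390

Answer: 1390 359 665 1390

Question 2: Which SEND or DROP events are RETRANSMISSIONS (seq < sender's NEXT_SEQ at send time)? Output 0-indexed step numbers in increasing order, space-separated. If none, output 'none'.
Answer: none

Derivation:
Step 0: SEND seq=1000 -> fresh
Step 1: SEND seq=200 -> fresh
Step 2: DROP seq=359 -> fresh
Step 3: SEND seq=497 -> fresh
Step 4: SEND seq=1133 -> fresh
Step 5: SEND seq=1227 -> fresh
Step 6: SEND seq=552 -> fresh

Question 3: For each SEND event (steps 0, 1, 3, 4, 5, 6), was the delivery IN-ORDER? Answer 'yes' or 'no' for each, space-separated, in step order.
Answer: yes yes no yes yes no

Derivation:
Step 0: SEND seq=1000 -> in-order
Step 1: SEND seq=200 -> in-order
Step 3: SEND seq=497 -> out-of-order
Step 4: SEND seq=1133 -> in-order
Step 5: SEND seq=1227 -> in-order
Step 6: SEND seq=552 -> out-of-order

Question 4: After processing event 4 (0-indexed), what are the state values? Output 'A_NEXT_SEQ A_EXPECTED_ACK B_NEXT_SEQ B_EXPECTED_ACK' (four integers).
After event 0: A_seq=1133 A_ack=200 B_seq=200 B_ack=1133
After event 1: A_seq=1133 A_ack=359 B_seq=359 B_ack=1133
After event 2: A_seq=1133 A_ack=359 B_seq=497 B_ack=1133
After event 3: A_seq=1133 A_ack=359 B_seq=552 B_ack=1133
After event 4: A_seq=1227 A_ack=359 B_seq=552 B_ack=1227

1227 359 552 1227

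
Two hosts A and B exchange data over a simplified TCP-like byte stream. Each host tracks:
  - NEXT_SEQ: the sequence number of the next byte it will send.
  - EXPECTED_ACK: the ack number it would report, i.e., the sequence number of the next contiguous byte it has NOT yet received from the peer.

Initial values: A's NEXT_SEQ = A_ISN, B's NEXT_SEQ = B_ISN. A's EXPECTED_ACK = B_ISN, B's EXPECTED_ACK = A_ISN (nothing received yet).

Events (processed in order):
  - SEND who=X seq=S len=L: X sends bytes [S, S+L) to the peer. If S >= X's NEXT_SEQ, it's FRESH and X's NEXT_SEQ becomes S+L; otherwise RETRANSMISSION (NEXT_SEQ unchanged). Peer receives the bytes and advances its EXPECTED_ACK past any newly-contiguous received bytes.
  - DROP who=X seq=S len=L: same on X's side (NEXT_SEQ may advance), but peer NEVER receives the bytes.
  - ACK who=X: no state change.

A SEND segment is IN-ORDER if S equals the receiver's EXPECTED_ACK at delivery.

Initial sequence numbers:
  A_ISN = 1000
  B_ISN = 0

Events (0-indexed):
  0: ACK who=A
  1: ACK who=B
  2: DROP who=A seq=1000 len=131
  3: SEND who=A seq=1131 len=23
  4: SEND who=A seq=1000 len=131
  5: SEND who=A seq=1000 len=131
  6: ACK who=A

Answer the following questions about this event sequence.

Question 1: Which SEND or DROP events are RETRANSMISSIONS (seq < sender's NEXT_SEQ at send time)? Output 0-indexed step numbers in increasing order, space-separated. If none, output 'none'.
Step 2: DROP seq=1000 -> fresh
Step 3: SEND seq=1131 -> fresh
Step 4: SEND seq=1000 -> retransmit
Step 5: SEND seq=1000 -> retransmit

Answer: 4 5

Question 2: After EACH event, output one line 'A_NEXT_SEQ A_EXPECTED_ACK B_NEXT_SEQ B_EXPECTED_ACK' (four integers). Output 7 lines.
1000 0 0 1000
1000 0 0 1000
1131 0 0 1000
1154 0 0 1000
1154 0 0 1154
1154 0 0 1154
1154 0 0 1154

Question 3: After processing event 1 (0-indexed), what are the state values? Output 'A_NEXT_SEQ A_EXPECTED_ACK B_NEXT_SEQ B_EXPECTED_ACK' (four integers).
After event 0: A_seq=1000 A_ack=0 B_seq=0 B_ack=1000
After event 1: A_seq=1000 A_ack=0 B_seq=0 B_ack=1000

1000 0 0 1000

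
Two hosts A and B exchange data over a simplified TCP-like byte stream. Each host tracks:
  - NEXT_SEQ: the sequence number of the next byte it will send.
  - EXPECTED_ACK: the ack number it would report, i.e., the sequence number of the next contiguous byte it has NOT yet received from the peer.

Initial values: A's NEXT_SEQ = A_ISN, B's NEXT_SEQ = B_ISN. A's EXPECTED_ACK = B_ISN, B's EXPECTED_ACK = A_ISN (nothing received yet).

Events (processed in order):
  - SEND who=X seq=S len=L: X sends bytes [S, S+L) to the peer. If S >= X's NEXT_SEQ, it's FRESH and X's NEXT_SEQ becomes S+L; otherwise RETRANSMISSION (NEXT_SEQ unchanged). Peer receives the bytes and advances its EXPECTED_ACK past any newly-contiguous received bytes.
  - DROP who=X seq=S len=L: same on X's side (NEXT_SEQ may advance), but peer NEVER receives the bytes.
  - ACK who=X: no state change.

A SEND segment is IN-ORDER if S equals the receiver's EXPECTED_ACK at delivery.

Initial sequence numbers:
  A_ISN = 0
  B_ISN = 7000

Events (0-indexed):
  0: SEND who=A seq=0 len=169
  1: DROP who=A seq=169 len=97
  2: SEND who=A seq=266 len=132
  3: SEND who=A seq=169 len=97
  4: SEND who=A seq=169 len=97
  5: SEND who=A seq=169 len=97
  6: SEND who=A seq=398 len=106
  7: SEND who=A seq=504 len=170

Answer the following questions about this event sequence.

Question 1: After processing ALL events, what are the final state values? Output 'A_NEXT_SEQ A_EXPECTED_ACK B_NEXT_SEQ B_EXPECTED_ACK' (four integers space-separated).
Answer: 674 7000 7000 674

Derivation:
After event 0: A_seq=169 A_ack=7000 B_seq=7000 B_ack=169
After event 1: A_seq=266 A_ack=7000 B_seq=7000 B_ack=169
After event 2: A_seq=398 A_ack=7000 B_seq=7000 B_ack=169
After event 3: A_seq=398 A_ack=7000 B_seq=7000 B_ack=398
After event 4: A_seq=398 A_ack=7000 B_seq=7000 B_ack=398
After event 5: A_seq=398 A_ack=7000 B_seq=7000 B_ack=398
After event 6: A_seq=504 A_ack=7000 B_seq=7000 B_ack=504
After event 7: A_seq=674 A_ack=7000 B_seq=7000 B_ack=674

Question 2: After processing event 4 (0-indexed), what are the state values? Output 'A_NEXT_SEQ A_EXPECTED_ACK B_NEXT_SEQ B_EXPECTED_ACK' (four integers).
After event 0: A_seq=169 A_ack=7000 B_seq=7000 B_ack=169
After event 1: A_seq=266 A_ack=7000 B_seq=7000 B_ack=169
After event 2: A_seq=398 A_ack=7000 B_seq=7000 B_ack=169
After event 3: A_seq=398 A_ack=7000 B_seq=7000 B_ack=398
After event 4: A_seq=398 A_ack=7000 B_seq=7000 B_ack=398

398 7000 7000 398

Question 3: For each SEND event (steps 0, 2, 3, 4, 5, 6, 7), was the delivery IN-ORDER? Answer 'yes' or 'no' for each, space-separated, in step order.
Answer: yes no yes no no yes yes

Derivation:
Step 0: SEND seq=0 -> in-order
Step 2: SEND seq=266 -> out-of-order
Step 3: SEND seq=169 -> in-order
Step 4: SEND seq=169 -> out-of-order
Step 5: SEND seq=169 -> out-of-order
Step 6: SEND seq=398 -> in-order
Step 7: SEND seq=504 -> in-order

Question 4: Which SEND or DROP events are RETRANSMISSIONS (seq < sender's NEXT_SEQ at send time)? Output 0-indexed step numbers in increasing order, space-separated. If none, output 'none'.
Step 0: SEND seq=0 -> fresh
Step 1: DROP seq=169 -> fresh
Step 2: SEND seq=266 -> fresh
Step 3: SEND seq=169 -> retransmit
Step 4: SEND seq=169 -> retransmit
Step 5: SEND seq=169 -> retransmit
Step 6: SEND seq=398 -> fresh
Step 7: SEND seq=504 -> fresh

Answer: 3 4 5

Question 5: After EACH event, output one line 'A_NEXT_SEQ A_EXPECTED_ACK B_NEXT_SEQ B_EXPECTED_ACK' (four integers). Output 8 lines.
169 7000 7000 169
266 7000 7000 169
398 7000 7000 169
398 7000 7000 398
398 7000 7000 398
398 7000 7000 398
504 7000 7000 504
674 7000 7000 674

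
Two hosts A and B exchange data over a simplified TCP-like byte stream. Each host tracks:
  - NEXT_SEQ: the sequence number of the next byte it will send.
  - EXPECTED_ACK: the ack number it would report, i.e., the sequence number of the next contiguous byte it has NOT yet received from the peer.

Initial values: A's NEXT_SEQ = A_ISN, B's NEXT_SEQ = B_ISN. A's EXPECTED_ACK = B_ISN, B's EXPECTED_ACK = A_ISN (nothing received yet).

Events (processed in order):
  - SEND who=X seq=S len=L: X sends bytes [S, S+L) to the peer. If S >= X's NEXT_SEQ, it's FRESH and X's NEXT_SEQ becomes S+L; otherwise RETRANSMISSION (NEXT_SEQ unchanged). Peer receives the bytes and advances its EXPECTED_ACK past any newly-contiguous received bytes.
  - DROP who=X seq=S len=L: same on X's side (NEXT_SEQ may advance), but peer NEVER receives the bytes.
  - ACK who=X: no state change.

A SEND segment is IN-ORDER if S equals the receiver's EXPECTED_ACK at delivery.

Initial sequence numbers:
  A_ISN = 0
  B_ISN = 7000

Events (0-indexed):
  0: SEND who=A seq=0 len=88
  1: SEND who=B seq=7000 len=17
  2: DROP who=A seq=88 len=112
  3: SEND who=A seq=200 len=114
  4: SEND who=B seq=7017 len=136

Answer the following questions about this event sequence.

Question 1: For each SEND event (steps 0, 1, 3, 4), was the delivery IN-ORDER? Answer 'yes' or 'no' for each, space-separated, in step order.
Answer: yes yes no yes

Derivation:
Step 0: SEND seq=0 -> in-order
Step 1: SEND seq=7000 -> in-order
Step 3: SEND seq=200 -> out-of-order
Step 4: SEND seq=7017 -> in-order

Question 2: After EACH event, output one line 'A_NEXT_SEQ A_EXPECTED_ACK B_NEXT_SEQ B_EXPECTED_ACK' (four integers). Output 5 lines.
88 7000 7000 88
88 7017 7017 88
200 7017 7017 88
314 7017 7017 88
314 7153 7153 88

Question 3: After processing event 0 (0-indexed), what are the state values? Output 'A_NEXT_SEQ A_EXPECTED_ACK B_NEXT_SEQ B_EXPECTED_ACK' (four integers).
After event 0: A_seq=88 A_ack=7000 B_seq=7000 B_ack=88

88 7000 7000 88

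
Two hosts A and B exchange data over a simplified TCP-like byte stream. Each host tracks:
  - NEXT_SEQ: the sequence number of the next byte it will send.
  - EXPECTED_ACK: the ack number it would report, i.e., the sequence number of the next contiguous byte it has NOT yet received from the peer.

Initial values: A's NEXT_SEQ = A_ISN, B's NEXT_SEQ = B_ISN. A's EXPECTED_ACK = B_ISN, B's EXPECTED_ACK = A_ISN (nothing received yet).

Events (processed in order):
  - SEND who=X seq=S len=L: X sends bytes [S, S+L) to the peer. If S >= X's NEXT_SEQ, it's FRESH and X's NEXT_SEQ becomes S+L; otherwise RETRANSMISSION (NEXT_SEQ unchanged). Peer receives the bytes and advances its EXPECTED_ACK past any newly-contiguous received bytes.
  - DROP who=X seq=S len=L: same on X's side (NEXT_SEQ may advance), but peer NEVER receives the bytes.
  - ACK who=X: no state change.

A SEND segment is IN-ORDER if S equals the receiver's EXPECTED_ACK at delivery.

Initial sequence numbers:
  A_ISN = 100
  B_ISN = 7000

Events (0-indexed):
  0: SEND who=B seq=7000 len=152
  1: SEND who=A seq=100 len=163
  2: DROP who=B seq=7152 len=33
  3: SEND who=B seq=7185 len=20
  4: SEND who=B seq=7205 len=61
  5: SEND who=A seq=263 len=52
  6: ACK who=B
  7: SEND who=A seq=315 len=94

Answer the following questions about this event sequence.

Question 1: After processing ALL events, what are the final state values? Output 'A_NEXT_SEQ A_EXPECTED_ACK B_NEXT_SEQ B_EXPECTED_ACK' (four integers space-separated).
After event 0: A_seq=100 A_ack=7152 B_seq=7152 B_ack=100
After event 1: A_seq=263 A_ack=7152 B_seq=7152 B_ack=263
After event 2: A_seq=263 A_ack=7152 B_seq=7185 B_ack=263
After event 3: A_seq=263 A_ack=7152 B_seq=7205 B_ack=263
After event 4: A_seq=263 A_ack=7152 B_seq=7266 B_ack=263
After event 5: A_seq=315 A_ack=7152 B_seq=7266 B_ack=315
After event 6: A_seq=315 A_ack=7152 B_seq=7266 B_ack=315
After event 7: A_seq=409 A_ack=7152 B_seq=7266 B_ack=409

Answer: 409 7152 7266 409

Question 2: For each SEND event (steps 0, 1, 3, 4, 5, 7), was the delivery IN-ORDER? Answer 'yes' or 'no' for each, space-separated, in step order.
Step 0: SEND seq=7000 -> in-order
Step 1: SEND seq=100 -> in-order
Step 3: SEND seq=7185 -> out-of-order
Step 4: SEND seq=7205 -> out-of-order
Step 5: SEND seq=263 -> in-order
Step 7: SEND seq=315 -> in-order

Answer: yes yes no no yes yes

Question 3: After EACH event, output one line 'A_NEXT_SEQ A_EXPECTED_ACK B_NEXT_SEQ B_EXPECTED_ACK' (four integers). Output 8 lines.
100 7152 7152 100
263 7152 7152 263
263 7152 7185 263
263 7152 7205 263
263 7152 7266 263
315 7152 7266 315
315 7152 7266 315
409 7152 7266 409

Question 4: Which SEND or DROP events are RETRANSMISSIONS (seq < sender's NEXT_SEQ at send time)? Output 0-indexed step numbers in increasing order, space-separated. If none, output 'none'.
Step 0: SEND seq=7000 -> fresh
Step 1: SEND seq=100 -> fresh
Step 2: DROP seq=7152 -> fresh
Step 3: SEND seq=7185 -> fresh
Step 4: SEND seq=7205 -> fresh
Step 5: SEND seq=263 -> fresh
Step 7: SEND seq=315 -> fresh

Answer: none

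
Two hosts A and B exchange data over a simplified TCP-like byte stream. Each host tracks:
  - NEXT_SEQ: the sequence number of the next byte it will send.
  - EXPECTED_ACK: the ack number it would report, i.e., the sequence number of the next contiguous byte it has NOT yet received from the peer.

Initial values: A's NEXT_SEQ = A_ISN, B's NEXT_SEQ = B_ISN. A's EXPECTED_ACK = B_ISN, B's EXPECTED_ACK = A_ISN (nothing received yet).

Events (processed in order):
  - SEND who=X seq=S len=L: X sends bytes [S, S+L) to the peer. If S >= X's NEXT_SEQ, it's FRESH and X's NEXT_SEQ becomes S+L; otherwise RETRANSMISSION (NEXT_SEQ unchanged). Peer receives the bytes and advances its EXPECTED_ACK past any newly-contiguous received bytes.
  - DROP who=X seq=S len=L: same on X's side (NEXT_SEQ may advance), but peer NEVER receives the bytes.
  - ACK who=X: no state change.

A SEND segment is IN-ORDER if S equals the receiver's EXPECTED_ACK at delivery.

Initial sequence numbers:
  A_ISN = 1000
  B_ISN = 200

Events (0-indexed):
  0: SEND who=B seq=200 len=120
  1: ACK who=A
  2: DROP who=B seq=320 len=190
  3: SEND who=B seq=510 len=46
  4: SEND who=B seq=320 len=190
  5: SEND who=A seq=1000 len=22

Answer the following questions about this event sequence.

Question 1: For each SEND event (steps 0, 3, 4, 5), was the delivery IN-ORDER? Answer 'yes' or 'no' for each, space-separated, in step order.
Step 0: SEND seq=200 -> in-order
Step 3: SEND seq=510 -> out-of-order
Step 4: SEND seq=320 -> in-order
Step 5: SEND seq=1000 -> in-order

Answer: yes no yes yes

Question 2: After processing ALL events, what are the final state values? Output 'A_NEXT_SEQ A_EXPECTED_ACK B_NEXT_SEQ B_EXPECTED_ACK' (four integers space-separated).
Answer: 1022 556 556 1022

Derivation:
After event 0: A_seq=1000 A_ack=320 B_seq=320 B_ack=1000
After event 1: A_seq=1000 A_ack=320 B_seq=320 B_ack=1000
After event 2: A_seq=1000 A_ack=320 B_seq=510 B_ack=1000
After event 3: A_seq=1000 A_ack=320 B_seq=556 B_ack=1000
After event 4: A_seq=1000 A_ack=556 B_seq=556 B_ack=1000
After event 5: A_seq=1022 A_ack=556 B_seq=556 B_ack=1022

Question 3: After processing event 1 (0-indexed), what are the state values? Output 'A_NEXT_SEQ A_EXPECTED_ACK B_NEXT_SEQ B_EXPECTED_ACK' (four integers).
After event 0: A_seq=1000 A_ack=320 B_seq=320 B_ack=1000
After event 1: A_seq=1000 A_ack=320 B_seq=320 B_ack=1000

1000 320 320 1000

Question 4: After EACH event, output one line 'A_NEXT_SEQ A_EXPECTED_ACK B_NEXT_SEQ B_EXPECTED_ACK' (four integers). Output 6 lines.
1000 320 320 1000
1000 320 320 1000
1000 320 510 1000
1000 320 556 1000
1000 556 556 1000
1022 556 556 1022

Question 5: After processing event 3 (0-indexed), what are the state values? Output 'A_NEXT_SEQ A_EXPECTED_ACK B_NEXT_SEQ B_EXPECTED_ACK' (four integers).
After event 0: A_seq=1000 A_ack=320 B_seq=320 B_ack=1000
After event 1: A_seq=1000 A_ack=320 B_seq=320 B_ack=1000
After event 2: A_seq=1000 A_ack=320 B_seq=510 B_ack=1000
After event 3: A_seq=1000 A_ack=320 B_seq=556 B_ack=1000

1000 320 556 1000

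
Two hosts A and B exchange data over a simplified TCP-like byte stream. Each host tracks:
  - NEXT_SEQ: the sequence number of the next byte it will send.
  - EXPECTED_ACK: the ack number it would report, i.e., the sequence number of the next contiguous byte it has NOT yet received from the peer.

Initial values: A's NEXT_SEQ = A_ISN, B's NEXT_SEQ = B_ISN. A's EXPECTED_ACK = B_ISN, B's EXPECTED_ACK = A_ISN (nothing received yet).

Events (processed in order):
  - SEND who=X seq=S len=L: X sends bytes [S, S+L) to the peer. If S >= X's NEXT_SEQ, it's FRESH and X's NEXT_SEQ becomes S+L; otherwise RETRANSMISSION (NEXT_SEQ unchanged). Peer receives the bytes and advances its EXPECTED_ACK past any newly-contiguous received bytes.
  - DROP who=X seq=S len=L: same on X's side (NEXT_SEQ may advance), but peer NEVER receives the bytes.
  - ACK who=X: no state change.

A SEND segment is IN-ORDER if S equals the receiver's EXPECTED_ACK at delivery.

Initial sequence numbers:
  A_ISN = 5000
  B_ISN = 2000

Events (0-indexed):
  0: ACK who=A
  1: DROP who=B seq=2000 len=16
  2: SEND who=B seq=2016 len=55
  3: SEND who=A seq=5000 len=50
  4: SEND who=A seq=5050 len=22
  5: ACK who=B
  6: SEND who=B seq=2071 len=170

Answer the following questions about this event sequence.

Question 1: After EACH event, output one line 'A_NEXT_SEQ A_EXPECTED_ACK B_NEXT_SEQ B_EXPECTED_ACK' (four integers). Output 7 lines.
5000 2000 2000 5000
5000 2000 2016 5000
5000 2000 2071 5000
5050 2000 2071 5050
5072 2000 2071 5072
5072 2000 2071 5072
5072 2000 2241 5072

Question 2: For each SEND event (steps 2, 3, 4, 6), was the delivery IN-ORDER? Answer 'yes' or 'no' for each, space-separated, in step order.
Step 2: SEND seq=2016 -> out-of-order
Step 3: SEND seq=5000 -> in-order
Step 4: SEND seq=5050 -> in-order
Step 6: SEND seq=2071 -> out-of-order

Answer: no yes yes no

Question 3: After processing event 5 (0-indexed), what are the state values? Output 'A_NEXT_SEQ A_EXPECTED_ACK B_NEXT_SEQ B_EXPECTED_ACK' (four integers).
After event 0: A_seq=5000 A_ack=2000 B_seq=2000 B_ack=5000
After event 1: A_seq=5000 A_ack=2000 B_seq=2016 B_ack=5000
After event 2: A_seq=5000 A_ack=2000 B_seq=2071 B_ack=5000
After event 3: A_seq=5050 A_ack=2000 B_seq=2071 B_ack=5050
After event 4: A_seq=5072 A_ack=2000 B_seq=2071 B_ack=5072
After event 5: A_seq=5072 A_ack=2000 B_seq=2071 B_ack=5072

5072 2000 2071 5072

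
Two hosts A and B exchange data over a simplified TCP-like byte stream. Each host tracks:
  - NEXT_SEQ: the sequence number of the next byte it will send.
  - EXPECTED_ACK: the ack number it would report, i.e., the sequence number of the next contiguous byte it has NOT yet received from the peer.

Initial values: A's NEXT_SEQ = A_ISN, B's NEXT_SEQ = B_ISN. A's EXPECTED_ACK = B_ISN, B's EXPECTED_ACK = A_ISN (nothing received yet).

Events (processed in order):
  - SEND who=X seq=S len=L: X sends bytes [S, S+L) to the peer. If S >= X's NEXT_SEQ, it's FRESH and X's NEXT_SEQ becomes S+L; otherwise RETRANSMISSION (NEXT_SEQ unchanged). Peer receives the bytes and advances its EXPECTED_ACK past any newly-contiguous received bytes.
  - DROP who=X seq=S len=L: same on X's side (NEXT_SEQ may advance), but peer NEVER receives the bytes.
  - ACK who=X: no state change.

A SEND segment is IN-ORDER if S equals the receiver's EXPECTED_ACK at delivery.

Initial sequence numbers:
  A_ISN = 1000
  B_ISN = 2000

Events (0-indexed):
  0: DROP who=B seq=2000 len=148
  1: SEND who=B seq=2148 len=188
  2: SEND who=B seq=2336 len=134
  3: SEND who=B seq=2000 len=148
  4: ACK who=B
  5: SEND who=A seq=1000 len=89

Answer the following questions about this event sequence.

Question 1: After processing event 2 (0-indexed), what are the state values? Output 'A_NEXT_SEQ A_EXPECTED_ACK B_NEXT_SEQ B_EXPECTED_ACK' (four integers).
After event 0: A_seq=1000 A_ack=2000 B_seq=2148 B_ack=1000
After event 1: A_seq=1000 A_ack=2000 B_seq=2336 B_ack=1000
After event 2: A_seq=1000 A_ack=2000 B_seq=2470 B_ack=1000

1000 2000 2470 1000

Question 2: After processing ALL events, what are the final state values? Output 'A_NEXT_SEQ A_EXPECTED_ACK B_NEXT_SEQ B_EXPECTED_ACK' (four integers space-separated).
Answer: 1089 2470 2470 1089

Derivation:
After event 0: A_seq=1000 A_ack=2000 B_seq=2148 B_ack=1000
After event 1: A_seq=1000 A_ack=2000 B_seq=2336 B_ack=1000
After event 2: A_seq=1000 A_ack=2000 B_seq=2470 B_ack=1000
After event 3: A_seq=1000 A_ack=2470 B_seq=2470 B_ack=1000
After event 4: A_seq=1000 A_ack=2470 B_seq=2470 B_ack=1000
After event 5: A_seq=1089 A_ack=2470 B_seq=2470 B_ack=1089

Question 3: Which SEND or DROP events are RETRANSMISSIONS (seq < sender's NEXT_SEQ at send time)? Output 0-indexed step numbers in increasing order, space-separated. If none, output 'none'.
Answer: 3

Derivation:
Step 0: DROP seq=2000 -> fresh
Step 1: SEND seq=2148 -> fresh
Step 2: SEND seq=2336 -> fresh
Step 3: SEND seq=2000 -> retransmit
Step 5: SEND seq=1000 -> fresh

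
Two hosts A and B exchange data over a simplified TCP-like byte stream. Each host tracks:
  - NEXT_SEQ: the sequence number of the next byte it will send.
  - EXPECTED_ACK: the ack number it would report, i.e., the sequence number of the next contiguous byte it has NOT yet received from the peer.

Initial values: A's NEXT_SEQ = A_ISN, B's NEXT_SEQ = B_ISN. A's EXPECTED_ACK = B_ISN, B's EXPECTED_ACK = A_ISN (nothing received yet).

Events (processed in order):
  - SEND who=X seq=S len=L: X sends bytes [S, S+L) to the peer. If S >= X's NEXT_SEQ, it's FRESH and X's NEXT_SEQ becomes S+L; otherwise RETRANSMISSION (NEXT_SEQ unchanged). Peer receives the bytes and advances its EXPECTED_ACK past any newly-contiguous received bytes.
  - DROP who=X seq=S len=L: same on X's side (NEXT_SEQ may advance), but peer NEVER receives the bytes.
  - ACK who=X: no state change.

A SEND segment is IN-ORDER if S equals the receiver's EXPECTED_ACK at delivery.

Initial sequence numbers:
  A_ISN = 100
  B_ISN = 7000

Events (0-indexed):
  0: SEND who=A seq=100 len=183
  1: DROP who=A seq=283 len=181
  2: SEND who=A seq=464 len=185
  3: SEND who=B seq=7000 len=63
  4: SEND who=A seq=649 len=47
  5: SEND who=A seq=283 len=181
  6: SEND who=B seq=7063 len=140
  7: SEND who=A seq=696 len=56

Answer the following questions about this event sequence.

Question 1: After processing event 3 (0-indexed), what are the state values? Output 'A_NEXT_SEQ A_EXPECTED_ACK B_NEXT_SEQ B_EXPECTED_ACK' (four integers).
After event 0: A_seq=283 A_ack=7000 B_seq=7000 B_ack=283
After event 1: A_seq=464 A_ack=7000 B_seq=7000 B_ack=283
After event 2: A_seq=649 A_ack=7000 B_seq=7000 B_ack=283
After event 3: A_seq=649 A_ack=7063 B_seq=7063 B_ack=283

649 7063 7063 283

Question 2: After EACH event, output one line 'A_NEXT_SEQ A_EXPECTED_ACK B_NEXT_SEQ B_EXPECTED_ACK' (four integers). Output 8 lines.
283 7000 7000 283
464 7000 7000 283
649 7000 7000 283
649 7063 7063 283
696 7063 7063 283
696 7063 7063 696
696 7203 7203 696
752 7203 7203 752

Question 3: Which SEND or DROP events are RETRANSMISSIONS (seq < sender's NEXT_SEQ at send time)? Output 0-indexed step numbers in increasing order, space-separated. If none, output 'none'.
Step 0: SEND seq=100 -> fresh
Step 1: DROP seq=283 -> fresh
Step 2: SEND seq=464 -> fresh
Step 3: SEND seq=7000 -> fresh
Step 4: SEND seq=649 -> fresh
Step 5: SEND seq=283 -> retransmit
Step 6: SEND seq=7063 -> fresh
Step 7: SEND seq=696 -> fresh

Answer: 5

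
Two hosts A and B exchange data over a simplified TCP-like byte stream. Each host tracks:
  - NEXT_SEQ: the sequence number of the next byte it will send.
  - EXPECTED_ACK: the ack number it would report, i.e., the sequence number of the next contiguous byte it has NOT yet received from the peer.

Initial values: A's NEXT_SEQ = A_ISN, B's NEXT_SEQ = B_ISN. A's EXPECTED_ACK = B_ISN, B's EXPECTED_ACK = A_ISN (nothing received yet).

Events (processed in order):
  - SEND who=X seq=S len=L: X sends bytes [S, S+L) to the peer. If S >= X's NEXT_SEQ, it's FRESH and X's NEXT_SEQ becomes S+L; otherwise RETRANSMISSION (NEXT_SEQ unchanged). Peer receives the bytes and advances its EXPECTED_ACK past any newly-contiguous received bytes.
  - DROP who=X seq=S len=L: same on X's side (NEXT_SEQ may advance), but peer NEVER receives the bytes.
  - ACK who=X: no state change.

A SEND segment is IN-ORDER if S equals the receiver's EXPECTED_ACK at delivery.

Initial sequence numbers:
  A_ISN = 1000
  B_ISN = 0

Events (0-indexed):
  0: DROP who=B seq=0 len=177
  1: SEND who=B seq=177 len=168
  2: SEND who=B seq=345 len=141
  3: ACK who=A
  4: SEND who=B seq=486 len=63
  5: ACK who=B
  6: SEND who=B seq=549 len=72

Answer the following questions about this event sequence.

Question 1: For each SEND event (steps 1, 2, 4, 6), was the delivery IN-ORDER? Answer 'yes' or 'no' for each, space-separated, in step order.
Answer: no no no no

Derivation:
Step 1: SEND seq=177 -> out-of-order
Step 2: SEND seq=345 -> out-of-order
Step 4: SEND seq=486 -> out-of-order
Step 6: SEND seq=549 -> out-of-order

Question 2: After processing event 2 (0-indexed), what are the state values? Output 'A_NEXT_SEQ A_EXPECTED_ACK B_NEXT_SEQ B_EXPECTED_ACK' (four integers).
After event 0: A_seq=1000 A_ack=0 B_seq=177 B_ack=1000
After event 1: A_seq=1000 A_ack=0 B_seq=345 B_ack=1000
After event 2: A_seq=1000 A_ack=0 B_seq=486 B_ack=1000

1000 0 486 1000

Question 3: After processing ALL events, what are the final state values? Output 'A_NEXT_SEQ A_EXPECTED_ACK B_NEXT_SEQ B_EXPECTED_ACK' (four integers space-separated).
Answer: 1000 0 621 1000

Derivation:
After event 0: A_seq=1000 A_ack=0 B_seq=177 B_ack=1000
After event 1: A_seq=1000 A_ack=0 B_seq=345 B_ack=1000
After event 2: A_seq=1000 A_ack=0 B_seq=486 B_ack=1000
After event 3: A_seq=1000 A_ack=0 B_seq=486 B_ack=1000
After event 4: A_seq=1000 A_ack=0 B_seq=549 B_ack=1000
After event 5: A_seq=1000 A_ack=0 B_seq=549 B_ack=1000
After event 6: A_seq=1000 A_ack=0 B_seq=621 B_ack=1000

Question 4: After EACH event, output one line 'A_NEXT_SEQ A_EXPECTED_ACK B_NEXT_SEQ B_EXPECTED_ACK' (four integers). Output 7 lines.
1000 0 177 1000
1000 0 345 1000
1000 0 486 1000
1000 0 486 1000
1000 0 549 1000
1000 0 549 1000
1000 0 621 1000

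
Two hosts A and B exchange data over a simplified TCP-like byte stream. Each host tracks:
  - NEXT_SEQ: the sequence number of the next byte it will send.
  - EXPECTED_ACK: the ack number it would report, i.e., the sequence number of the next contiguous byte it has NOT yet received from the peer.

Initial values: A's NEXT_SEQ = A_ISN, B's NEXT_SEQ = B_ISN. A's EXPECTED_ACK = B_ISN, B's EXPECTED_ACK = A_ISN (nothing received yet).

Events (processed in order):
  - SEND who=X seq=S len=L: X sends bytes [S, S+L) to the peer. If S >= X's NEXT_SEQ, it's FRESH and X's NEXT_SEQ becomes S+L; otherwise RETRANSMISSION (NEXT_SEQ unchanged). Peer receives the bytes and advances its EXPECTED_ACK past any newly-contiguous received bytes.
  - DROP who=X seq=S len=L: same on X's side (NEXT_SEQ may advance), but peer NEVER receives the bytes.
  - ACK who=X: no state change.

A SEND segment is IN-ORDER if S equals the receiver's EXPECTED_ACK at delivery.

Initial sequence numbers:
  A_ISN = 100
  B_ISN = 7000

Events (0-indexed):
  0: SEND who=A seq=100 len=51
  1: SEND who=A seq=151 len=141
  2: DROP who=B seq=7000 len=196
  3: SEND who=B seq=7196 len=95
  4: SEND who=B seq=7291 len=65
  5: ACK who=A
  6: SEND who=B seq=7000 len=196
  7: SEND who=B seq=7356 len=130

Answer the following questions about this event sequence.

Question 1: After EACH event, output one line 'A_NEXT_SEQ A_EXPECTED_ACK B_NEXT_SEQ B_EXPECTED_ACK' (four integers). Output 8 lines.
151 7000 7000 151
292 7000 7000 292
292 7000 7196 292
292 7000 7291 292
292 7000 7356 292
292 7000 7356 292
292 7356 7356 292
292 7486 7486 292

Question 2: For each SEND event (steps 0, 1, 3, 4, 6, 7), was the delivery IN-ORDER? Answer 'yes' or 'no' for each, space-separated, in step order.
Answer: yes yes no no yes yes

Derivation:
Step 0: SEND seq=100 -> in-order
Step 1: SEND seq=151 -> in-order
Step 3: SEND seq=7196 -> out-of-order
Step 4: SEND seq=7291 -> out-of-order
Step 6: SEND seq=7000 -> in-order
Step 7: SEND seq=7356 -> in-order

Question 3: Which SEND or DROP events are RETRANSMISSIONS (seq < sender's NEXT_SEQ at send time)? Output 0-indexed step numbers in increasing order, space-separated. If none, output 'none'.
Answer: 6

Derivation:
Step 0: SEND seq=100 -> fresh
Step 1: SEND seq=151 -> fresh
Step 2: DROP seq=7000 -> fresh
Step 3: SEND seq=7196 -> fresh
Step 4: SEND seq=7291 -> fresh
Step 6: SEND seq=7000 -> retransmit
Step 7: SEND seq=7356 -> fresh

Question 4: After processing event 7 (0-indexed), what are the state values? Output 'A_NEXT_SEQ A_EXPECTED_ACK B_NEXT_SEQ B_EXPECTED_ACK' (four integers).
After event 0: A_seq=151 A_ack=7000 B_seq=7000 B_ack=151
After event 1: A_seq=292 A_ack=7000 B_seq=7000 B_ack=292
After event 2: A_seq=292 A_ack=7000 B_seq=7196 B_ack=292
After event 3: A_seq=292 A_ack=7000 B_seq=7291 B_ack=292
After event 4: A_seq=292 A_ack=7000 B_seq=7356 B_ack=292
After event 5: A_seq=292 A_ack=7000 B_seq=7356 B_ack=292
After event 6: A_seq=292 A_ack=7356 B_seq=7356 B_ack=292
After event 7: A_seq=292 A_ack=7486 B_seq=7486 B_ack=292

292 7486 7486 292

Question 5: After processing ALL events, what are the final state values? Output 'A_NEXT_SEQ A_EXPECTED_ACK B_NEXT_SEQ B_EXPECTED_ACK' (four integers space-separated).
After event 0: A_seq=151 A_ack=7000 B_seq=7000 B_ack=151
After event 1: A_seq=292 A_ack=7000 B_seq=7000 B_ack=292
After event 2: A_seq=292 A_ack=7000 B_seq=7196 B_ack=292
After event 3: A_seq=292 A_ack=7000 B_seq=7291 B_ack=292
After event 4: A_seq=292 A_ack=7000 B_seq=7356 B_ack=292
After event 5: A_seq=292 A_ack=7000 B_seq=7356 B_ack=292
After event 6: A_seq=292 A_ack=7356 B_seq=7356 B_ack=292
After event 7: A_seq=292 A_ack=7486 B_seq=7486 B_ack=292

Answer: 292 7486 7486 292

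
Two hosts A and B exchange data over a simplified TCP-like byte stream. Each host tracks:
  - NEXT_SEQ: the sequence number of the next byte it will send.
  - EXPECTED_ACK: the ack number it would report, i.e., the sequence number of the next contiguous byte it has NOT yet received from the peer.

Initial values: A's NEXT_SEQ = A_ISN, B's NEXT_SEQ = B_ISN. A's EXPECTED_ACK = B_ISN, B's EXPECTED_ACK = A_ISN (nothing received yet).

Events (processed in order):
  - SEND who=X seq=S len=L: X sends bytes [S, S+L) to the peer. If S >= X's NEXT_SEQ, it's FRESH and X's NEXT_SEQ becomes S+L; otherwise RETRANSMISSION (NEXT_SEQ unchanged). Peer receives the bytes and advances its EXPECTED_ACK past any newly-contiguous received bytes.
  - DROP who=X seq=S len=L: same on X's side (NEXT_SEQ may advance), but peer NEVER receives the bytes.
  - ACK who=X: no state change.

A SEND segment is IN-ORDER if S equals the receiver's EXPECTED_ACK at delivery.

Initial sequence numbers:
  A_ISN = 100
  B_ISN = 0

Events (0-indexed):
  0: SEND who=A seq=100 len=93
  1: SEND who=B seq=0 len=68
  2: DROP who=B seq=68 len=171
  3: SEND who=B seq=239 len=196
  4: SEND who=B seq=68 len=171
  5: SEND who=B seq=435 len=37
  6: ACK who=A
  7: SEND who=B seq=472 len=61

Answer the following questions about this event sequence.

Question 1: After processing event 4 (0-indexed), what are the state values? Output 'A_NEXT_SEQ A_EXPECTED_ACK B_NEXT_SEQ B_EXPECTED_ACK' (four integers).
After event 0: A_seq=193 A_ack=0 B_seq=0 B_ack=193
After event 1: A_seq=193 A_ack=68 B_seq=68 B_ack=193
After event 2: A_seq=193 A_ack=68 B_seq=239 B_ack=193
After event 3: A_seq=193 A_ack=68 B_seq=435 B_ack=193
After event 4: A_seq=193 A_ack=435 B_seq=435 B_ack=193

193 435 435 193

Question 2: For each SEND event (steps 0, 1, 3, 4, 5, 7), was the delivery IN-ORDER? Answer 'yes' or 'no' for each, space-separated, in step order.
Answer: yes yes no yes yes yes

Derivation:
Step 0: SEND seq=100 -> in-order
Step 1: SEND seq=0 -> in-order
Step 3: SEND seq=239 -> out-of-order
Step 4: SEND seq=68 -> in-order
Step 5: SEND seq=435 -> in-order
Step 7: SEND seq=472 -> in-order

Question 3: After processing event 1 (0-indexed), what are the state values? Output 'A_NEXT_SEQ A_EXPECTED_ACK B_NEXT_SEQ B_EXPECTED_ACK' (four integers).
After event 0: A_seq=193 A_ack=0 B_seq=0 B_ack=193
After event 1: A_seq=193 A_ack=68 B_seq=68 B_ack=193

193 68 68 193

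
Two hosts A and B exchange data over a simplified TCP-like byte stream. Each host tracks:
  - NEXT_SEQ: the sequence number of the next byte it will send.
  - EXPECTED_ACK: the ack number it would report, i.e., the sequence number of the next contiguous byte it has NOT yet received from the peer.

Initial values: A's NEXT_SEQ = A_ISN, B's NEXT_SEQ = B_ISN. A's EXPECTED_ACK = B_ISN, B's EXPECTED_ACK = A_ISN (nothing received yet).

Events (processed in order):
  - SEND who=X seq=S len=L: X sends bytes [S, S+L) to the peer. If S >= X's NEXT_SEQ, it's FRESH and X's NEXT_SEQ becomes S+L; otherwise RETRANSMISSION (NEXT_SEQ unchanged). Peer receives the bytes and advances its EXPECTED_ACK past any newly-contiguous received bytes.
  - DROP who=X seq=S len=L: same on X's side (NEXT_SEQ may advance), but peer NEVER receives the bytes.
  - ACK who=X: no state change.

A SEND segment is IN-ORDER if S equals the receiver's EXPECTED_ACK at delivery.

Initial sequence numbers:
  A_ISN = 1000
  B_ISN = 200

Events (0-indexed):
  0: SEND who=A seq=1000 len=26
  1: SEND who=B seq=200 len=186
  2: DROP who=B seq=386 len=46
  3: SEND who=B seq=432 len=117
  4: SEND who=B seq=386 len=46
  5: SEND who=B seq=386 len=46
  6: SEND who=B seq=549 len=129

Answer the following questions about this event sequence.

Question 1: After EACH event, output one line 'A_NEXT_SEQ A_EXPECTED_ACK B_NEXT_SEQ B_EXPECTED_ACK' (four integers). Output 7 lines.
1026 200 200 1026
1026 386 386 1026
1026 386 432 1026
1026 386 549 1026
1026 549 549 1026
1026 549 549 1026
1026 678 678 1026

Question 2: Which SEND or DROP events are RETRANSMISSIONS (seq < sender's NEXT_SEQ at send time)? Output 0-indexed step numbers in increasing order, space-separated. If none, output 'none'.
Step 0: SEND seq=1000 -> fresh
Step 1: SEND seq=200 -> fresh
Step 2: DROP seq=386 -> fresh
Step 3: SEND seq=432 -> fresh
Step 4: SEND seq=386 -> retransmit
Step 5: SEND seq=386 -> retransmit
Step 6: SEND seq=549 -> fresh

Answer: 4 5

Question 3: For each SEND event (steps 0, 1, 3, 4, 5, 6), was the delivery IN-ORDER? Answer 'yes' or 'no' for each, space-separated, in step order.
Answer: yes yes no yes no yes

Derivation:
Step 0: SEND seq=1000 -> in-order
Step 1: SEND seq=200 -> in-order
Step 3: SEND seq=432 -> out-of-order
Step 4: SEND seq=386 -> in-order
Step 5: SEND seq=386 -> out-of-order
Step 6: SEND seq=549 -> in-order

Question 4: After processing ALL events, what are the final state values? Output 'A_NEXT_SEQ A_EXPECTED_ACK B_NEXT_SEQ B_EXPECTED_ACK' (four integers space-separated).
Answer: 1026 678 678 1026

Derivation:
After event 0: A_seq=1026 A_ack=200 B_seq=200 B_ack=1026
After event 1: A_seq=1026 A_ack=386 B_seq=386 B_ack=1026
After event 2: A_seq=1026 A_ack=386 B_seq=432 B_ack=1026
After event 3: A_seq=1026 A_ack=386 B_seq=549 B_ack=1026
After event 4: A_seq=1026 A_ack=549 B_seq=549 B_ack=1026
After event 5: A_seq=1026 A_ack=549 B_seq=549 B_ack=1026
After event 6: A_seq=1026 A_ack=678 B_seq=678 B_ack=1026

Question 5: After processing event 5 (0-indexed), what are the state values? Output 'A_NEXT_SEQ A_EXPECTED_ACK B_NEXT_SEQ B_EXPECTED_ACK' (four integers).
After event 0: A_seq=1026 A_ack=200 B_seq=200 B_ack=1026
After event 1: A_seq=1026 A_ack=386 B_seq=386 B_ack=1026
After event 2: A_seq=1026 A_ack=386 B_seq=432 B_ack=1026
After event 3: A_seq=1026 A_ack=386 B_seq=549 B_ack=1026
After event 4: A_seq=1026 A_ack=549 B_seq=549 B_ack=1026
After event 5: A_seq=1026 A_ack=549 B_seq=549 B_ack=1026

1026 549 549 1026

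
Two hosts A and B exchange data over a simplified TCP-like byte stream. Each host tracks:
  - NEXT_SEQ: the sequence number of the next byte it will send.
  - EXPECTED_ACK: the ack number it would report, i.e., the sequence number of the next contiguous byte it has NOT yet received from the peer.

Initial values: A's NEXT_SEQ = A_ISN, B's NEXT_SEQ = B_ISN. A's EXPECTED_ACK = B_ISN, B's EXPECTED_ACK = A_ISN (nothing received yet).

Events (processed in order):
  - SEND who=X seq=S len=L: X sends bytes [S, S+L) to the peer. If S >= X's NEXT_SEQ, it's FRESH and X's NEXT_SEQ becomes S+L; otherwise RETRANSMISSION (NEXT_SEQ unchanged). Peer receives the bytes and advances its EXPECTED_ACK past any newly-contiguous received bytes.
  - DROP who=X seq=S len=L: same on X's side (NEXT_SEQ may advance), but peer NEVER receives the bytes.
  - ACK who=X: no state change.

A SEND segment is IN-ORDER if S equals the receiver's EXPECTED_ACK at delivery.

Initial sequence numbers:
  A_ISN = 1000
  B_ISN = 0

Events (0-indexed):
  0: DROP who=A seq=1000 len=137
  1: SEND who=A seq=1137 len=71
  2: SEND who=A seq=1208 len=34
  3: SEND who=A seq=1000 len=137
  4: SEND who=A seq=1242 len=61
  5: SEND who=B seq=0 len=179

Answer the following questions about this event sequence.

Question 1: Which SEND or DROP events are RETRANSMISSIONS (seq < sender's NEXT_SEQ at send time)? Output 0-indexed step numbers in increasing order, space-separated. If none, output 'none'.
Step 0: DROP seq=1000 -> fresh
Step 1: SEND seq=1137 -> fresh
Step 2: SEND seq=1208 -> fresh
Step 3: SEND seq=1000 -> retransmit
Step 4: SEND seq=1242 -> fresh
Step 5: SEND seq=0 -> fresh

Answer: 3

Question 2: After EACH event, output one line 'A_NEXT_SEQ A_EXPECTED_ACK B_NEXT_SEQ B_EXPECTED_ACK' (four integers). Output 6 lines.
1137 0 0 1000
1208 0 0 1000
1242 0 0 1000
1242 0 0 1242
1303 0 0 1303
1303 179 179 1303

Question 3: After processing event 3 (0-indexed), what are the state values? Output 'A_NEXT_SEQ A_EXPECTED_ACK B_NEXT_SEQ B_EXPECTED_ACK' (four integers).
After event 0: A_seq=1137 A_ack=0 B_seq=0 B_ack=1000
After event 1: A_seq=1208 A_ack=0 B_seq=0 B_ack=1000
After event 2: A_seq=1242 A_ack=0 B_seq=0 B_ack=1000
After event 3: A_seq=1242 A_ack=0 B_seq=0 B_ack=1242

1242 0 0 1242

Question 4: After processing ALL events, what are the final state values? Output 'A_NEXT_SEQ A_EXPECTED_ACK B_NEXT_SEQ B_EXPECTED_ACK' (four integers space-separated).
After event 0: A_seq=1137 A_ack=0 B_seq=0 B_ack=1000
After event 1: A_seq=1208 A_ack=0 B_seq=0 B_ack=1000
After event 2: A_seq=1242 A_ack=0 B_seq=0 B_ack=1000
After event 3: A_seq=1242 A_ack=0 B_seq=0 B_ack=1242
After event 4: A_seq=1303 A_ack=0 B_seq=0 B_ack=1303
After event 5: A_seq=1303 A_ack=179 B_seq=179 B_ack=1303

Answer: 1303 179 179 1303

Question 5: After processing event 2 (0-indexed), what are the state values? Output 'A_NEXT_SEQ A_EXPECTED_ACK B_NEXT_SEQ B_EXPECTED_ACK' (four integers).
After event 0: A_seq=1137 A_ack=0 B_seq=0 B_ack=1000
After event 1: A_seq=1208 A_ack=0 B_seq=0 B_ack=1000
After event 2: A_seq=1242 A_ack=0 B_seq=0 B_ack=1000

1242 0 0 1000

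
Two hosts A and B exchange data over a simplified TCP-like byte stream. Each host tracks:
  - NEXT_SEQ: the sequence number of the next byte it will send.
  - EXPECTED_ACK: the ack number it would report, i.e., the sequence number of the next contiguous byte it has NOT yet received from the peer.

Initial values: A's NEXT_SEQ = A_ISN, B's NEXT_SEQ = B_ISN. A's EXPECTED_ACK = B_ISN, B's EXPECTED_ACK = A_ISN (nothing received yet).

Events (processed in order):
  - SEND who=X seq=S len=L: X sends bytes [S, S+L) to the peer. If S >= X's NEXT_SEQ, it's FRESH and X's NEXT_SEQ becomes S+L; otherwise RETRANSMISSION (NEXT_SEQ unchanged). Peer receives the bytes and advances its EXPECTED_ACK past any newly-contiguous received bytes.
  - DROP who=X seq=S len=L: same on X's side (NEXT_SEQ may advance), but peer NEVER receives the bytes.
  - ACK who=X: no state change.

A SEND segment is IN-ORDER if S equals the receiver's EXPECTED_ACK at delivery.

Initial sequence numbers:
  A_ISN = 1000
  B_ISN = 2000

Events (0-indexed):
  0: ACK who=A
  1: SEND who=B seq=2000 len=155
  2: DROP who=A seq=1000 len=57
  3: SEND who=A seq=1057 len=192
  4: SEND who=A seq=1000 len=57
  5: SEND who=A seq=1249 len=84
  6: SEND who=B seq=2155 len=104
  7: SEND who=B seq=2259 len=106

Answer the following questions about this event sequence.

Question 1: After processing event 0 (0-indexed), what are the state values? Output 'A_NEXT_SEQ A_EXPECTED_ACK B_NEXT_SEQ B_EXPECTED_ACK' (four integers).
After event 0: A_seq=1000 A_ack=2000 B_seq=2000 B_ack=1000

1000 2000 2000 1000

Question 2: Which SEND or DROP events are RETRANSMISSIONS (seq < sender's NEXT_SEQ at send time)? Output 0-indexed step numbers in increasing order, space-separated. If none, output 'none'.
Answer: 4

Derivation:
Step 1: SEND seq=2000 -> fresh
Step 2: DROP seq=1000 -> fresh
Step 3: SEND seq=1057 -> fresh
Step 4: SEND seq=1000 -> retransmit
Step 5: SEND seq=1249 -> fresh
Step 6: SEND seq=2155 -> fresh
Step 7: SEND seq=2259 -> fresh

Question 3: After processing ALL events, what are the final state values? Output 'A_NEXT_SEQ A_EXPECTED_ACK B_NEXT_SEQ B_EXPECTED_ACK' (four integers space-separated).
Answer: 1333 2365 2365 1333

Derivation:
After event 0: A_seq=1000 A_ack=2000 B_seq=2000 B_ack=1000
After event 1: A_seq=1000 A_ack=2155 B_seq=2155 B_ack=1000
After event 2: A_seq=1057 A_ack=2155 B_seq=2155 B_ack=1000
After event 3: A_seq=1249 A_ack=2155 B_seq=2155 B_ack=1000
After event 4: A_seq=1249 A_ack=2155 B_seq=2155 B_ack=1249
After event 5: A_seq=1333 A_ack=2155 B_seq=2155 B_ack=1333
After event 6: A_seq=1333 A_ack=2259 B_seq=2259 B_ack=1333
After event 7: A_seq=1333 A_ack=2365 B_seq=2365 B_ack=1333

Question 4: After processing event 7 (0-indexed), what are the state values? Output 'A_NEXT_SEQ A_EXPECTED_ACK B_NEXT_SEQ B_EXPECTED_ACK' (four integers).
After event 0: A_seq=1000 A_ack=2000 B_seq=2000 B_ack=1000
After event 1: A_seq=1000 A_ack=2155 B_seq=2155 B_ack=1000
After event 2: A_seq=1057 A_ack=2155 B_seq=2155 B_ack=1000
After event 3: A_seq=1249 A_ack=2155 B_seq=2155 B_ack=1000
After event 4: A_seq=1249 A_ack=2155 B_seq=2155 B_ack=1249
After event 5: A_seq=1333 A_ack=2155 B_seq=2155 B_ack=1333
After event 6: A_seq=1333 A_ack=2259 B_seq=2259 B_ack=1333
After event 7: A_seq=1333 A_ack=2365 B_seq=2365 B_ack=1333

1333 2365 2365 1333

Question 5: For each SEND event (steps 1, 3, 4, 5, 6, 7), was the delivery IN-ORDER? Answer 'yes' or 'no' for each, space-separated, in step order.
Step 1: SEND seq=2000 -> in-order
Step 3: SEND seq=1057 -> out-of-order
Step 4: SEND seq=1000 -> in-order
Step 5: SEND seq=1249 -> in-order
Step 6: SEND seq=2155 -> in-order
Step 7: SEND seq=2259 -> in-order

Answer: yes no yes yes yes yes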